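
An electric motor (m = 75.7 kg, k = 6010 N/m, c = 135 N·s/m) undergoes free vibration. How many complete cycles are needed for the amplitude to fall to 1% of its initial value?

8 cycles

ζ = c/(2√(km)) = 135/(2√(6010 × 75.7)) = 135/1349 = 0.1001.
Logarithmic decrement δ = 2πζ/√(1 − ζ²) = 2π × 0.1001/√(1 − 0.0100) = 0.6320.
x_n/x₀ = e^(−nδ) ≤ 0.01; take ln: n ≥ ln(1/0.01)/δ = 4.605/0.6320 = 7.287.
So 8 complete cycles are required.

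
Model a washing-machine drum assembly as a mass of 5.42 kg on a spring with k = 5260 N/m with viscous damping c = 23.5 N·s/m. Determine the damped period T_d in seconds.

0.202 s

ω_n = √(k/m) = √(5260/5.42) = 31.15 rad/s.
Critical damping c_c = 2√(k·m) = 2√(5260 × 5.42) = 337.7 N·s/m, so ζ = c/c_c = 23.5/337.7 = 0.06959.
ω_d = ω_n√(1 − ζ²) = 31.15 × √(1 − 0.00484) = 31.08 rad/s.
T_d = 2π/ω_d = 0.2022 s.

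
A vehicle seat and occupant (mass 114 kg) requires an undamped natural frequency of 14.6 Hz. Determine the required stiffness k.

959000 N/m

ω_n = 2πf_n = 2π × 14.6 = 91.73 rad/s.
k = m·ω_n² = 114 × 91.73² = 114 × 8415 = 959300 N/m.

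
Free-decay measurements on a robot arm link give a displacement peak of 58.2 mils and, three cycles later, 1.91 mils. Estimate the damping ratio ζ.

Logarithmic decrement δ = (1/n)·ln(x₀/x_n) = (1/3)·ln(58.2/1.91) = (1/3)·ln(30.47) = 1.139.
ζ = δ/√(4π² + δ²) = 1.139/√(39.48 + 1.30) = 1.139/6.386 = 0.1784.

0.178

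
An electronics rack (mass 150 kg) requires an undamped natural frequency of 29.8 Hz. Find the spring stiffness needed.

5260000 N/m

ω_n = 2πf_n = 2π × 29.8 = 187.2 rad/s.
k = m·ω_n² = 150 × 187.2² = 150 × 35060 = 5259000 N/m.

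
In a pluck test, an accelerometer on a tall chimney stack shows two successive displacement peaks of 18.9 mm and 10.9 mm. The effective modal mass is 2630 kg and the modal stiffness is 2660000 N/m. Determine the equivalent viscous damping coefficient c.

Logarithmic decrement δ = (1/n)·ln(x₀/x_n) = (1/1)·ln(18.9/10.9) = (1/1)·ln(1.734) = 0.5504.
ζ = δ/√(4π² + δ²) = 0.5504/√(39.48 + 0.303) = 0.5504/6.307 = 0.08726.
c = ζ · 2√(km) = 0.08726 × 2√(2660000 × 2630) = 0.08726 × 167300 = 14600 N·s/m.

14600 N·s/m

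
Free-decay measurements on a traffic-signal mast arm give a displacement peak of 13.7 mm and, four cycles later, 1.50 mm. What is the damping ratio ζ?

Logarithmic decrement δ = (1/n)·ln(x₀/x_n) = (1/4)·ln(13.7/1.50) = (1/4)·ln(9.133) = 0.5530.
ζ = δ/√(4π² + δ²) = 0.5530/√(39.48 + 0.306) = 0.5530/6.307 = 0.08767.

0.0877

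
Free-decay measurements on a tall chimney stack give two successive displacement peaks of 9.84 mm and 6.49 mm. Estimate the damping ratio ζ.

Logarithmic decrement δ = (1/n)·ln(x₀/x_n) = (1/1)·ln(9.84/6.49) = (1/1)·ln(1.516) = 0.4162.
ζ = δ/√(4π² + δ²) = 0.4162/√(39.48 + 0.173) = 0.4162/6.297 = 0.06609.

0.0661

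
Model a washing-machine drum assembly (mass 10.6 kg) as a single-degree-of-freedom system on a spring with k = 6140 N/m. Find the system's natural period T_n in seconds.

0.261 s

ω_n = √(k/m) = √(6140/10.6) = √579.2 = 24.07 rad/s.
T_n = 2π/ω_n = 6.283/24.07 = 0.2611 s.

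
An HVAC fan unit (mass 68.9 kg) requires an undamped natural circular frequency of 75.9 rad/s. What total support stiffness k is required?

397000 N/m

k = m·ω_n² = 68.9 × 75.90² = 68.9 × 5761 = 396900 N/m.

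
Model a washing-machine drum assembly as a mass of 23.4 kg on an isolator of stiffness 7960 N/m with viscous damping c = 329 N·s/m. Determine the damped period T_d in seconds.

ω_n = √(k/m) = √(7960/23.4) = 18.44 rad/s.
Critical damping c_c = 2√(k·m) = 2√(7960 × 23.4) = 863.2 N·s/m, so ζ = c/c_c = 329/863.2 = 0.3812.
ω_d = ω_n√(1 − ζ²) = 18.44 × √(1 − 0.145) = 17.05 rad/s.
T_d = 2π/ω_d = 0.3685 s.

0.368 s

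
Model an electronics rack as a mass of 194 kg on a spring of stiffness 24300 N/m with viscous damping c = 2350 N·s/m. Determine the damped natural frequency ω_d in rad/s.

ω_n = √(k/m) = √(24300/194) = 11.19 rad/s.
Critical damping c_c = 2√(k·m) = 2√(24300 × 194) = 4342 N·s/m, so ζ = c/c_c = 2350/4342 = 0.5412.
ω_d = ω_n√(1 − ζ²) = 11.19 × √(1 − 0.293) = 9.411 rad/s.

9.41 rad/s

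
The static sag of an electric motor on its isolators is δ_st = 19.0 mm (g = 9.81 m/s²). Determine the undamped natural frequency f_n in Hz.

ω_n = √(g/δ_st) = √(9.81/0.0190) = √516.3 = 22.72 rad/s.
f_n = ω_n/(2π) = 22.72/6.283 = 3.616 Hz.

3.62 Hz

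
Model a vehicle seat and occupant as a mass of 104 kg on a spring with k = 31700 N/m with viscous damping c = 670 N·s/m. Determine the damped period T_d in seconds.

0.366 s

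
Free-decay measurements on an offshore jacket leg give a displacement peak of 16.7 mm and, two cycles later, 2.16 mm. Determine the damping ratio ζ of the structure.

Logarithmic decrement δ = (1/n)·ln(x₀/x_n) = (1/2)·ln(16.7/2.16) = (1/2)·ln(7.731) = 1.023.
ζ = δ/√(4π² + δ²) = 1.023/√(39.48 + 1.05) = 1.023/6.366 = 0.1606.

0.161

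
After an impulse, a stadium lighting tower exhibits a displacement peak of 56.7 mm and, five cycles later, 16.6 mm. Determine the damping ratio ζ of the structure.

0.0391

Logarithmic decrement δ = (1/n)·ln(x₀/x_n) = (1/5)·ln(56.7/16.6) = (1/5)·ln(3.416) = 0.2457.
ζ = δ/√(4π² + δ²) = 0.2457/√(39.48 + 0.0604) = 0.2457/6.288 = 0.03907.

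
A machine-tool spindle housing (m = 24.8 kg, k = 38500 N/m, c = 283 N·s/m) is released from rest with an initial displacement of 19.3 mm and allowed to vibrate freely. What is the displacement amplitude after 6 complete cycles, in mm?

0.0775 mm

ζ = c/(2√(km)) = 283/(2√(38500 × 24.8)) = 283/1954 = 0.1448.
Logarithmic decrement δ = 2πζ/√(1 − ζ²) = 2π × 0.1448/√(1 − 0.0210) = 0.9196.
After n cycles, x_n/x₀ = e^(−nδ), so x_6 = 19.3 × e^(−6 × 0.9196) = 19.3 × 0.004016 = 0.07752 mm.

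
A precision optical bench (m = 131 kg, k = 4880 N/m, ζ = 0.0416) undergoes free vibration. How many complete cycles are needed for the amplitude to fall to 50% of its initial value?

3 cycles

Logarithmic decrement δ = 2πζ/√(1 − ζ²) = 2π × 0.04160/√(1 − 0.00173) = 0.2616.
x_n/x₀ = e^(−nδ) ≤ 0.5; take ln: n ≥ ln(1/0.5)/δ = 0.6931/0.2616 = 2.650.
So 3 complete cycles are required.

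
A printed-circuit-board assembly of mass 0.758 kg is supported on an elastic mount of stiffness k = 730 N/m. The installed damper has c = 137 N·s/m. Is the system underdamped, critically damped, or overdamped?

overdamped

c_c = 2√(k·m) = 47.05 N·s/m; ζ = c/c_c = 137/47.05 = 2.91.
Since ζ > 1 the system is overdamped.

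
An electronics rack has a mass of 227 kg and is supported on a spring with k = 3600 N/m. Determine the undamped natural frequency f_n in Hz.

0.634 Hz

ω_n = √(k/m) = √(3600/227) = √15.86 = 3.982 rad/s.
f_n = ω_n/(2π) = 3.982/6.283 = 0.6338 Hz.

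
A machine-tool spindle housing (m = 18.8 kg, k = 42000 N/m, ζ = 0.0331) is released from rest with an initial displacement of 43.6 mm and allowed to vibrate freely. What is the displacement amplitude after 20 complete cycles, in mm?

0.679 mm

Logarithmic decrement δ = 2πζ/√(1 − ζ²) = 2π × 0.03310/√(1 − 0.00110) = 0.2081.
After n cycles, x_n/x₀ = e^(−nδ), so x_20 = 43.6 × e^(−20 × 0.2081) = 43.6 × 0.01558 = 0.6793 mm.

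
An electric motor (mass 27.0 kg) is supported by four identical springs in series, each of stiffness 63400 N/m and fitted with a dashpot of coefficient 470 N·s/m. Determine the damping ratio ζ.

Series springs: 1/k_eq = 4/63400, so k_eq = 63400/4 = 15850 N/m.
ω_n = √(k_eq/m) = √(15850/27.0) = 24.23 rad/s.
Critical damping c_c = 2√(k_eq·m) = 2√(15850 × 27.0) = 1308 N·s/m, so ζ = c/c_c = 470/1308 = 0.3592.

0.359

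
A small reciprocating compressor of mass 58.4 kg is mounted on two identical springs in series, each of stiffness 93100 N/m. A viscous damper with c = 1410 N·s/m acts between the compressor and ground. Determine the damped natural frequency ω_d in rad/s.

25.5 rad/s

Series springs: 1/k_eq = 2/93100, so k_eq = 93100/2 = 46550 N/m.
ω_n = √(k_eq/m) = √(46550/58.4) = 28.23 rad/s.
Critical damping c_c = 2√(k_eq·m) = 2√(46550 × 58.4) = 3298 N·s/m, so ζ = c/c_c = 1410/3298 = 0.4276.
ω_d = ω_n√(1 − ζ²) = 28.23 × √(1 − 0.183) = 25.52 rad/s.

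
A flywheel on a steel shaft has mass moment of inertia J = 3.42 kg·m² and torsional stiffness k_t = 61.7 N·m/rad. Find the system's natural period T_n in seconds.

ω_n = √(k_t/J) = √(61.7/3.42) = √18.04 = 4.247 rad/s.
T_n = 2π/ω_n = 6.283/4.247 = 1.479 s.

1.48 s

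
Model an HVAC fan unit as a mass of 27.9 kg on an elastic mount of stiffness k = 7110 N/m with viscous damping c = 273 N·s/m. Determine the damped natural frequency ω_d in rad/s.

15.2 rad/s

ω_n = √(k/m) = √(7110/27.9) = 15.96 rad/s.
Critical damping c_c = 2√(k·m) = 2√(7110 × 27.9) = 890.8 N·s/m, so ζ = c/c_c = 273/890.8 = 0.3065.
ω_d = ω_n√(1 − ζ²) = 15.96 × √(1 − 0.0939) = 15.20 rad/s.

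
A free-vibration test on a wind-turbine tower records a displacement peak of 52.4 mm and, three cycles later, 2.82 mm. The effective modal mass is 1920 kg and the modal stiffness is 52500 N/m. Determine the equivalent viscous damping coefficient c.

Logarithmic decrement δ = (1/n)·ln(x₀/x_n) = (1/3)·ln(52.4/2.82) = (1/3)·ln(18.58) = 0.9741.
ζ = δ/√(4π² + δ²) = 0.9741/√(39.48 + 0.949) = 0.9741/6.358 = 0.1532.
c = ζ · 2√(km) = 0.1532 × 2√(52500 × 1920) = 0.1532 × 20080 = 3076 N·s/m.

3080 N·s/m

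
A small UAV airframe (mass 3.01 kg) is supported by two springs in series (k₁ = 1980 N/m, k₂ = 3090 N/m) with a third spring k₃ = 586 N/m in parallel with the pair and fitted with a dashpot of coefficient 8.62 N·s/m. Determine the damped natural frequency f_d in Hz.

3.88 Hz

Series pair: k_s = k₁k₂/(k₁+k₂) = (1980)(3090)/(1980 + 3090) = 1207 N/m. In parallel with k₃: k_eq = 1207 + 586 = 1793 N/m.
ω_n = √(k_eq/m) = √(1793/3.01) = 24.40 rad/s.
Critical damping c_c = 2√(k_eq·m) = 2√(1793 × 3.01) = 146.9 N·s/m, so ζ = c/c_c = 8.62/146.9 = 0.05867.
ω_d = ω_n√(1 − ζ²) = 24.40 × √(1 − 0.00344) = 24.36 rad/s.
f_d = ω_d/(2π) = 3.877 Hz.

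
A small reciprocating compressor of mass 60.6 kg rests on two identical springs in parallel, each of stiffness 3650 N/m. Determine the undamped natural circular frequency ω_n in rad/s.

11.0 rad/s

Parallel springs add: k_eq = 2 × 3650 = 7300 N/m.
ω_n = √(k_eq/m) = √(7300/60.6) = √120.5 = 10.98 rad/s.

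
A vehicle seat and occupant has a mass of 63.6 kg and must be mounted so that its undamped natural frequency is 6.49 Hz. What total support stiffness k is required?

106000 N/m

ω_n = 2πf_n = 2π × 6.49 = 40.78 rad/s.
k = m·ω_n² = 63.6 × 40.78² = 63.6 × 1663 = 105800 N/m.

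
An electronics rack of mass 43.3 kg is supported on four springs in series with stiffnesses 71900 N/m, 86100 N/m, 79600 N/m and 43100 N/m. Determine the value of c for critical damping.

Series springs: 1/k_eq = 1/71900 + 1/86100 + 1/79600 + 1/43100 = 6.129×10^-5, so k_eq = 16320 N/m.
c_c = 2√(k_eq·m) = 2√(16320 × 43.3) = 2 × 840.5 = 1681 N·s/m.

1680 N·s/m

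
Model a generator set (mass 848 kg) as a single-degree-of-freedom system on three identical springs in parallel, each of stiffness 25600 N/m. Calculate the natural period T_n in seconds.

Parallel springs add: k_eq = 3 × 25600 = 76800 N/m.
ω_n = √(k_eq/m) = √(76800/848) = √90.57 = 9.517 rad/s.
T_n = 2π/ω_n = 6.283/9.517 = 0.6602 s.

0.660 s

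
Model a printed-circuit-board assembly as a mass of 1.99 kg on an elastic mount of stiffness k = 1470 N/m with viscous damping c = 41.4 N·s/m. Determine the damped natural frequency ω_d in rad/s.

25.1 rad/s

ω_n = √(k/m) = √(1470/1.99) = 27.18 rad/s.
Critical damping c_c = 2√(k·m) = 2√(1470 × 1.99) = 108.2 N·s/m, so ζ = c/c_c = 41.4/108.2 = 0.3827.
ω_d = ω_n√(1 − ζ²) = 27.18 × √(1 − 0.146) = 25.11 rad/s.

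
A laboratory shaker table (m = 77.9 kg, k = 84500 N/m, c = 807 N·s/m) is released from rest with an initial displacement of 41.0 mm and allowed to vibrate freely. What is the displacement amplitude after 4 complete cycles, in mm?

0.749 mm

ζ = c/(2√(km)) = 807/(2√(84500 × 77.9)) = 807/5131 = 0.1573.
Logarithmic decrement δ = 2πζ/√(1 − ζ²) = 2π × 0.1573/√(1 − 0.0247) = 1.001.
After n cycles, x_n/x₀ = e^(−nδ), so x_4 = 41.0 × e^(−4 × 1.001) = 41.0 × 0.01827 = 0.7491 mm.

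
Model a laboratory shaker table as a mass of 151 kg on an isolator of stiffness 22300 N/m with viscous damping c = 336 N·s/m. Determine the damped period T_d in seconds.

0.519 s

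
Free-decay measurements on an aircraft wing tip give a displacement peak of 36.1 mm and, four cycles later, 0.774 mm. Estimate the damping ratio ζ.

0.151

Logarithmic decrement δ = (1/n)·ln(x₀/x_n) = (1/4)·ln(36.1/0.774) = (1/4)·ln(46.64) = 0.9606.
ζ = δ/√(4π² + δ²) = 0.9606/√(39.48 + 0.923) = 0.9606/6.356 = 0.1511.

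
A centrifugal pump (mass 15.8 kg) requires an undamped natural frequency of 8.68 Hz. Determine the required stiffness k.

ω_n = 2πf_n = 2π × 8.68 = 54.54 rad/s.
k = m·ω_n² = 15.8 × 54.54² = 15.8 × 2974 = 47000 N/m.

47000 N/m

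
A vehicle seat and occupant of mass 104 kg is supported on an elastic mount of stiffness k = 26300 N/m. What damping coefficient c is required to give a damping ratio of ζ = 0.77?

2550 N·s/m

c_c = 2√(k·m) = 2√(26300 × 104) = 3308 N·s/m.
c = ζ·c_c = 0.77 × 3308 = 2547 N·s/m.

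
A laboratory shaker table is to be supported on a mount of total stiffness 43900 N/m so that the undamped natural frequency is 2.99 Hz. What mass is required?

124 kg

ω_n = 2πf_n = 2π × 2.99 = 18.79 rad/s.
m = k/ω_n² = 43900/18.79² = 43900/352.9 = 124.4 kg.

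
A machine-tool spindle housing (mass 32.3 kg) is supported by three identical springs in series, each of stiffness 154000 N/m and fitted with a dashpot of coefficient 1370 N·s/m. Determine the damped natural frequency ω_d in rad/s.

33.8 rad/s

Series springs: 1/k_eq = 3/154000, so k_eq = 154000/3 = 51330 N/m.
ω_n = √(k_eq/m) = √(51330/32.3) = 39.87 rad/s.
Critical damping c_c = 2√(k_eq·m) = 2√(51330 × 32.3) = 2575 N·s/m, so ζ = c/c_c = 1370/2575 = 0.5320.
ω_d = ω_n√(1 − ζ²) = 39.87 × √(1 − 0.283) = 33.76 rad/s.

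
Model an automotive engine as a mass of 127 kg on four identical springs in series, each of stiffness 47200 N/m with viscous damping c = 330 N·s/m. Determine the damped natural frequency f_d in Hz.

1.52 Hz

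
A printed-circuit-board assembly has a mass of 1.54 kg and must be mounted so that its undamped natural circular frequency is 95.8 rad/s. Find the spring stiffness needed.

14100 N/m

k = m·ω_n² = 1.54 × 95.80² = 1.54 × 9178 = 14130 N/m.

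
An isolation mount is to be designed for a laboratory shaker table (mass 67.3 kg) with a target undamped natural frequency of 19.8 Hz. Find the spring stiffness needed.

ω_n = 2πf_n = 2π × 19.8 = 124.4 rad/s.
k = m·ω_n² = 67.3 × 124.4² = 67.3 × 15480 = 1042000 N/m.

1040000 N/m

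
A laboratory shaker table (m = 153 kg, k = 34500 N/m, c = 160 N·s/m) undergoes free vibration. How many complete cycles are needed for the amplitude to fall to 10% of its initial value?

11 cycles

ζ = c/(2√(km)) = 160/(2√(34500 × 153)) = 160/4595 = 0.03482.
Logarithmic decrement δ = 2πζ/√(1 − ζ²) = 2π × 0.03482/√(1 − 0.00121) = 0.2189.
x_n/x₀ = e^(−nδ) ≤ 0.1; take ln: n ≥ ln(1/0.1)/δ = 2.303/0.2189 = 10.52.
So 11 complete cycles are required.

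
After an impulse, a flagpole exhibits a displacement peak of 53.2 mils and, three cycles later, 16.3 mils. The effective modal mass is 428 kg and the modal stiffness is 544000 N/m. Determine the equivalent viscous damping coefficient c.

1910 N·s/m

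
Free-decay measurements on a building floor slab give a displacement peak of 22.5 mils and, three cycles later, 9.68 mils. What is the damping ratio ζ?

0.0447

Logarithmic decrement δ = (1/n)·ln(x₀/x_n) = (1/3)·ln(22.5/9.68) = (1/3)·ln(2.324) = 0.2812.
ζ = δ/√(4π² + δ²) = 0.2812/√(39.48 + 0.0790) = 0.2812/6.289 = 0.04470.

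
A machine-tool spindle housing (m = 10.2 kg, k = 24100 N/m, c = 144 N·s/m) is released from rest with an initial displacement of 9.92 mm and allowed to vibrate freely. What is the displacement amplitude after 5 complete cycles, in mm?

ζ = c/(2√(km)) = 144/(2√(24100 × 10.2)) = 144/991.6 = 0.1452.
Logarithmic decrement δ = 2πζ/√(1 − ζ²) = 2π × 0.1452/√(1 − 0.0211) = 0.9222.
After n cycles, x_n/x₀ = e^(−nδ), so x_5 = 9.92 × e^(−5 × 0.9222) = 9.92 × 0.009941 = 0.09862 mm.

0.0986 mm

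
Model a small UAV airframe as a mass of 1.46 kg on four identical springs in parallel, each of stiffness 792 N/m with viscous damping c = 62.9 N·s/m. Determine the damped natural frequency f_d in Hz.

6.57 Hz

Parallel springs add: k_eq = 4 × 792 = 3168 N/m.
ω_n = √(k_eq/m) = √(3168/1.46) = 46.58 rad/s.
Critical damping c_c = 2√(k_eq·m) = 2√(3168 × 1.46) = 136.0 N·s/m, so ζ = c/c_c = 62.9/136.0 = 0.4624.
ω_d = ω_n√(1 − ζ²) = 46.58 × √(1 − 0.214) = 41.30 rad/s.
f_d = ω_d/(2π) = 6.573 Hz.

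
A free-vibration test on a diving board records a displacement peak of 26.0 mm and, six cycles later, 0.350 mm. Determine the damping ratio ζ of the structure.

0.114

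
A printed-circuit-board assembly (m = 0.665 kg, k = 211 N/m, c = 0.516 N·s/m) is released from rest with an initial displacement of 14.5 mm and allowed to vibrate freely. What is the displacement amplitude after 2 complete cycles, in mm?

ζ = c/(2√(km)) = 0.516/(2√(211 × 0.665)) = 0.516/23.69 = 0.02178.
Logarithmic decrement δ = 2πζ/√(1 − ζ²) = 2π × 0.02178/√(1 − 0.000474) = 0.1369.
After n cycles, x_n/x₀ = e^(−nδ), so x_2 = 14.5 × e^(−2 × 0.1369) = 14.5 × 0.7605 = 11.03 mm.

11.0 mm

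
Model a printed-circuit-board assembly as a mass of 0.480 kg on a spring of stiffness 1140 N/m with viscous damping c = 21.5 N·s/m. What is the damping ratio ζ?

ω_n = √(k/m) = √(1140/0.480) = 48.73 rad/s.
Critical damping c_c = 2√(k·m) = 2√(1140 × 0.480) = 46.78 N·s/m, so ζ = c/c_c = 21.5/46.78 = 0.4596.

0.460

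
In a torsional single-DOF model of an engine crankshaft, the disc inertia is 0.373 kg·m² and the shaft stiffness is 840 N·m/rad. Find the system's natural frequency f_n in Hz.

7.55 Hz

ω_n = √(k_t/J) = √(840/0.373) = √2252 = 47.46 rad/s.
f_n = ω_n/(2π) = 47.46/6.283 = 7.553 Hz.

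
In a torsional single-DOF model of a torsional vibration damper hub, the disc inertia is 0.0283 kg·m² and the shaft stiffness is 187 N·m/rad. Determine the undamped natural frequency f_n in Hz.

12.9 Hz

ω_n = √(k_t/J) = √(187/0.0283) = √6608 = 81.29 rad/s.
f_n = ω_n/(2π) = 81.29/6.283 = 12.94 Hz.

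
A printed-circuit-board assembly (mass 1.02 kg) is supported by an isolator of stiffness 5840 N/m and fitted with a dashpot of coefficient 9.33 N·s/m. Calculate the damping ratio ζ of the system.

0.0604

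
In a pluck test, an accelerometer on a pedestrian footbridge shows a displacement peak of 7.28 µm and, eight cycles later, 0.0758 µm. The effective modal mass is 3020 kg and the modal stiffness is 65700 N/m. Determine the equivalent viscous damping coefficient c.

Logarithmic decrement δ = (1/n)·ln(x₀/x_n) = (1/8)·ln(7.28/0.0758) = (1/8)·ln(96.04) = 0.5706.
ζ = δ/√(4π² + δ²) = 0.5706/√(39.48 + 0.326) = 0.5706/6.309 = 0.09044.
c = ζ · 2√(km) = 0.09044 × 2√(65700 × 3020) = 0.09044 × 28170 = 2548 N·s/m.

2550 N·s/m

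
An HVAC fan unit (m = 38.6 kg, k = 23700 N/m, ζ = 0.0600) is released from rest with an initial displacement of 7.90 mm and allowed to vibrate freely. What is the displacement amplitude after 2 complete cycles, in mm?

Logarithmic decrement δ = 2πζ/√(1 − ζ²) = 2π × 0.06000/√(1 − 0.00360) = 0.3777.
After n cycles, x_n/x₀ = e^(−nδ), so x_2 = 7.90 × e^(−2 × 0.3777) = 7.90 × 0.4698 = 3.712 mm.

3.71 mm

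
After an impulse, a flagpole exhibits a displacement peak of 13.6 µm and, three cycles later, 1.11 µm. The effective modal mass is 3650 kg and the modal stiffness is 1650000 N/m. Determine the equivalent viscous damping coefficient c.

20500 N·s/m

Logarithmic decrement δ = (1/n)·ln(x₀/x_n) = (1/3)·ln(13.6/1.11) = (1/3)·ln(12.25) = 0.8352.
ζ = δ/√(4π² + δ²) = 0.8352/√(39.48 + 0.698) = 0.8352/6.338 = 0.1318.
c = ζ · 2√(km) = 0.1318 × 2√(1650000 × 3650) = 0.1318 × 155200 = 20450 N·s/m.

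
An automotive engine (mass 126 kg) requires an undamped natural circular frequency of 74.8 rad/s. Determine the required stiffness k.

705000 N/m

k = m·ω_n² = 126 × 74.80² = 126 × 5595 = 705000 N/m.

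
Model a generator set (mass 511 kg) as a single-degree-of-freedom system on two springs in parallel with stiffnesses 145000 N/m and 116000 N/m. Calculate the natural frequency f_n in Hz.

Parallel springs add: k_eq = 145000 + 116000 = 261000 N/m.
ω_n = √(k_eq/m) = √(261000/511) = √510.8 = 22.60 rad/s.
f_n = ω_n/(2π) = 22.60/6.283 = 3.597 Hz.

3.60 Hz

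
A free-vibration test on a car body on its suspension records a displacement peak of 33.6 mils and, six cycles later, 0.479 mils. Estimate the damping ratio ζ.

Logarithmic decrement δ = (1/n)·ln(x₀/x_n) = (1/6)·ln(33.6/0.479) = (1/6)·ln(70.15) = 0.7084.
ζ = δ/√(4π² + δ²) = 0.7084/√(39.48 + 0.502) = 0.7084/6.323 = 0.1120.

0.112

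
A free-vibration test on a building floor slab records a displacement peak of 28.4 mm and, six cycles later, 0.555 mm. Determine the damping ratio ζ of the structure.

0.104

Logarithmic decrement δ = (1/n)·ln(x₀/x_n) = (1/6)·ln(28.4/0.555) = (1/6)·ln(51.17) = 0.6559.
ζ = δ/√(4π² + δ²) = 0.6559/√(39.48 + 0.430) = 0.6559/6.317 = 0.1038.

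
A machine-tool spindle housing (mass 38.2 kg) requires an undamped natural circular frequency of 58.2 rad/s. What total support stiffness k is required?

129000 N/m

k = m·ω_n² = 38.2 × 58.20² = 38.2 × 3387 = 129400 N/m.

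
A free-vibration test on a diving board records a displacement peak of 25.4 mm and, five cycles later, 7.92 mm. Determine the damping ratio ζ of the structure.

0.0371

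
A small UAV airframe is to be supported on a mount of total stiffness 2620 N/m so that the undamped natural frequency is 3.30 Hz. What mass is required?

6.09 kg

ω_n = 2πf_n = 2π × 3.30 = 20.73 rad/s.
m = k/ω_n² = 2620/20.73² = 2620/429.9 = 6.094 kg.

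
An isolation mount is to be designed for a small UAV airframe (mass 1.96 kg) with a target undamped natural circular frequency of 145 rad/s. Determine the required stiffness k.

k = m·ω_n² = 1.96 × 145.0² = 1.96 × 21020 = 41210 N/m.

41200 N/m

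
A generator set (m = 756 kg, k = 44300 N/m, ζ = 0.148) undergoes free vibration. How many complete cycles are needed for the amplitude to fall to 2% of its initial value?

5 cycles

Logarithmic decrement δ = 2πζ/√(1 − ζ²) = 2π × 0.1480/√(1 − 0.0219) = 0.9403.
x_n/x₀ = e^(−nδ) ≤ 0.02; take ln: n ≥ ln(1/0.02)/δ = 3.912/0.9403 = 4.161.
So 5 complete cycles are required.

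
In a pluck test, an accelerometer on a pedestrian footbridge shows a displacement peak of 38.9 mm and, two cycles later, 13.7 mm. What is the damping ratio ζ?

0.0828

Logarithmic decrement δ = (1/n)·ln(x₀/x_n) = (1/2)·ln(38.9/13.7) = (1/2)·ln(2.839) = 0.5218.
ζ = δ/√(4π² + δ²) = 0.5218/√(39.48 + 0.272) = 0.5218/6.305 = 0.08276.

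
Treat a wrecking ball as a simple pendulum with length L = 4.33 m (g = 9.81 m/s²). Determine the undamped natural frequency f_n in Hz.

For a simple pendulum ω_n = √(g/L) = √(9.81/4.33) = √2.266 = 1.505 rad/s.
f_n = ω_n/(2π) = 1.505/6.283 = 0.2396 Hz.

0.240 Hz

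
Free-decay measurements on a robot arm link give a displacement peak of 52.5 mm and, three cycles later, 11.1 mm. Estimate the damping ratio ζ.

0.0822

Logarithmic decrement δ = (1/n)·ln(x₀/x_n) = (1/3)·ln(52.5/11.1) = (1/3)·ln(4.730) = 0.5180.
ζ = δ/√(4π² + δ²) = 0.5180/√(39.48 + 0.268) = 0.5180/6.304 = 0.08216.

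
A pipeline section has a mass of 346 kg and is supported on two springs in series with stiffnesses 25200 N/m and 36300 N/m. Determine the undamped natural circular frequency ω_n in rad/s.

6.56 rad/s

Series springs: 1/k_eq = 1/25200 + 1/36300 = 6.723×10^-5, so k_eq = 14870 N/m.
ω_n = √(k_eq/m) = √(14870/346) = √42.99 = 6.557 rad/s.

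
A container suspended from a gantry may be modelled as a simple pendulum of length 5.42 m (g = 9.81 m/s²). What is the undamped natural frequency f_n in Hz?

0.214 Hz

For a simple pendulum ω_n = √(g/L) = √(9.81/5.42) = √1.810 = 1.345 rad/s.
f_n = ω_n/(2π) = 1.345/6.283 = 0.2141 Hz.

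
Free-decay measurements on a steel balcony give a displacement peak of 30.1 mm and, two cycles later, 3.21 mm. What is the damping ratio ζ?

Logarithmic decrement δ = (1/n)·ln(x₀/x_n) = (1/2)·ln(30.1/3.21) = (1/2)·ln(9.377) = 1.119.
ζ = δ/√(4π² + δ²) = 1.119/√(39.48 + 1.25) = 1.119/6.382 = 0.1754.

0.175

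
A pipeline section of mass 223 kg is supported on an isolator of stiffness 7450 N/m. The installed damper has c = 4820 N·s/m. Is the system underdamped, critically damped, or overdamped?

overdamped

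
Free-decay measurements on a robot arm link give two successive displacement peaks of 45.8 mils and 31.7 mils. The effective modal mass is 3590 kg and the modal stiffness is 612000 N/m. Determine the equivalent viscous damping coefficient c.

5480 N·s/m

Logarithmic decrement δ = (1/n)·ln(x₀/x_n) = (1/1)·ln(45.8/31.7) = (1/1)·ln(1.445) = 0.3680.
ζ = δ/√(4π² + δ²) = 0.3680/√(39.48 + 0.135) = 0.3680/6.294 = 0.05846.
c = ζ · 2√(km) = 0.05846 × 2√(612000 × 3590) = 0.05846 × 93750 = 5481 N·s/m.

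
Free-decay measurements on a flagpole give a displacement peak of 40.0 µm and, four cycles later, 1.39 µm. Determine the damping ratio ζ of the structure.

0.132

Logarithmic decrement δ = (1/n)·ln(x₀/x_n) = (1/4)·ln(40.0/1.39) = (1/4)·ln(28.78) = 0.8399.
ζ = δ/√(4π² + δ²) = 0.8399/√(39.48 + 0.705) = 0.8399/6.339 = 0.1325.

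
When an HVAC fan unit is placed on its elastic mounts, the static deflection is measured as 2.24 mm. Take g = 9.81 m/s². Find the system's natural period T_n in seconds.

ω_n = √(g/δ_st) = √(9.81/0.00224) = √4379 = 66.18 rad/s.
T_n = 2π/ω_n = 6.283/66.18 = 0.09494 s.

0.0949 s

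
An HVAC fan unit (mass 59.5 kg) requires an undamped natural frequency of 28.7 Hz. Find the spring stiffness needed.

1930000 N/m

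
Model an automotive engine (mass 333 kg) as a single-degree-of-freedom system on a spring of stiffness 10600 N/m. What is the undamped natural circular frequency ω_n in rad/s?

ω_n = √(k/m) = √(10600/333) = √31.83 = 5.642 rad/s.

5.64 rad/s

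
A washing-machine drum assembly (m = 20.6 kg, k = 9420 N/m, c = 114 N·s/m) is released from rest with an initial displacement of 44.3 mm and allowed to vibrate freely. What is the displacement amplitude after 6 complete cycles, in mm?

0.324 mm

ζ = c/(2√(km)) = 114/(2√(9420 × 20.6)) = 114/881.0 = 0.1294.
Logarithmic decrement δ = 2πζ/√(1 − ζ²) = 2π × 0.1294/√(1 − 0.0167) = 0.8199.
After n cycles, x_n/x₀ = e^(−nδ), so x_6 = 44.3 × e^(−6 × 0.8199) = 44.3 × 0.007303 = 0.3235 mm.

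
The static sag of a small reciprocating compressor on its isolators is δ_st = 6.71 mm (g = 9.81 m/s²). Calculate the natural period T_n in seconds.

0.164 s

ω_n = √(g/δ_st) = √(9.81/0.00671) = √1462 = 38.24 rad/s.
T_n = 2π/ω_n = 6.283/38.24 = 0.1643 s.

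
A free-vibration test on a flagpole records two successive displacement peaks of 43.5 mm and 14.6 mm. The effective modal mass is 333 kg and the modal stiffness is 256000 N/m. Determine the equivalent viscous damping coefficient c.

3160 N·s/m

Logarithmic decrement δ = (1/n)·ln(x₀/x_n) = (1/1)·ln(43.5/14.6) = (1/1)·ln(2.979) = 1.092.
ζ = δ/√(4π² + δ²) = 1.092/√(39.48 + 1.19) = 1.092/6.377 = 0.1712.
c = ζ · 2√(km) = 0.1712 × 2√(256000 × 333) = 0.1712 × 18470 = 3161 N·s/m.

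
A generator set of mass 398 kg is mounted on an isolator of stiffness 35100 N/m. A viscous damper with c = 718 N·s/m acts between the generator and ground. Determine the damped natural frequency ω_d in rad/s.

ω_n = √(k/m) = √(35100/398) = 9.391 rad/s.
Critical damping c_c = 2√(k·m) = 2√(35100 × 398) = 7475 N·s/m, so ζ = c/c_c = 718/7475 = 0.09605.
ω_d = ω_n√(1 − ζ²) = 9.391 × √(1 − 0.00923) = 9.348 rad/s.

9.35 rad/s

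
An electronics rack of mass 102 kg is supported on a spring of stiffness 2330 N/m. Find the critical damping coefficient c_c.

c_c = 2√(k·m) = 2√(2330 × 102) = 2 × 487.5 = 975.0 N·s/m.

975 N·s/m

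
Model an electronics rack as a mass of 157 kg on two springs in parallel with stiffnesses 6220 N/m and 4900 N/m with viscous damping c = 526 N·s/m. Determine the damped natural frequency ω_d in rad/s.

Parallel springs add: k_eq = 6220 + 4900 = 11120 N/m.
ω_n = √(k_eq/m) = √(11120/157) = 8.416 rad/s.
Critical damping c_c = 2√(k_eq·m) = 2√(11120 × 157) = 2643 N·s/m, so ζ = c/c_c = 526/2643 = 0.1990.
ω_d = ω_n√(1 − ζ²) = 8.416 × √(1 − 0.0396) = 8.248 rad/s.

8.25 rad/s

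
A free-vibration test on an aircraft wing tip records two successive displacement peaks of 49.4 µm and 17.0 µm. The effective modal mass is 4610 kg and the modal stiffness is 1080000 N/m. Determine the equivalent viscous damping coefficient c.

Logarithmic decrement δ = (1/n)·ln(x₀/x_n) = (1/1)·ln(49.4/17.0) = (1/1)·ln(2.906) = 1.067.
ζ = δ/√(4π² + δ²) = 1.067/√(39.48 + 1.14) = 1.067/6.373 = 0.1674.
c = ζ · 2√(km) = 0.1674 × 2√(1080000 × 4610) = 0.1674 × 141100 = 23620 N·s/m.

23600 N·s/m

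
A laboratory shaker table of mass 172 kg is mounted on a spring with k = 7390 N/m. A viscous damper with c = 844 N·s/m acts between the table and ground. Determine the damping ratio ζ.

ω_n = √(k/m) = √(7390/172) = 6.555 rad/s.
Critical damping c_c = 2√(k·m) = 2√(7390 × 172) = 2255 N·s/m, so ζ = c/c_c = 844/2255 = 0.3743.

0.374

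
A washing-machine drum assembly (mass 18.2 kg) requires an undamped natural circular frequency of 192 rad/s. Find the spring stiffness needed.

671000 N/m

k = m·ω_n² = 18.2 × 192.0² = 18.2 × 36860 = 670900 N/m.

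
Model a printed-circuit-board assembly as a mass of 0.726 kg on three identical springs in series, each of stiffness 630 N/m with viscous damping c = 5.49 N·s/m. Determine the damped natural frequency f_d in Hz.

2.64 Hz

Series springs: 1/k_eq = 3/630, so k_eq = 630/3 = 210.0 N/m.
ω_n = √(k_eq/m) = √(210.0/0.726) = 17.01 rad/s.
Critical damping c_c = 2√(k_eq·m) = 2√(210.0 × 0.726) = 24.69 N·s/m, so ζ = c/c_c = 5.49/24.69 = 0.2223.
ω_d = ω_n√(1 − ζ²) = 17.01 × √(1 − 0.0494) = 16.58 rad/s.
f_d = ω_d/(2π) = 2.639 Hz.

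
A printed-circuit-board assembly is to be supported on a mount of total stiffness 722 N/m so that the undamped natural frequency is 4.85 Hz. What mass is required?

0.777 kg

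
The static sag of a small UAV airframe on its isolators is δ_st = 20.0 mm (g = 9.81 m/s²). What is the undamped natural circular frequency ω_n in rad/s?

ω_n = √(g/δ_st) = √(9.81/0.0200) = √490.5 = 22.15 rad/s.

22.1 rad/s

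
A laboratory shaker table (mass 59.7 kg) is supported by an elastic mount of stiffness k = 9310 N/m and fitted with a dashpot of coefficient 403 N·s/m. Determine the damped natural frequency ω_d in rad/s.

ω_n = √(k/m) = √(9310/59.7) = 12.49 rad/s.
Critical damping c_c = 2√(k·m) = 2√(9310 × 59.7) = 1491 N·s/m, so ζ = c/c_c = 403/1491 = 0.2703.
ω_d = ω_n√(1 − ζ²) = 12.49 × √(1 − 0.0731) = 12.02 rad/s.

12.0 rad/s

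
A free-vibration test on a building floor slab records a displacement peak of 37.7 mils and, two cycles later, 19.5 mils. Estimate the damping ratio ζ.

Logarithmic decrement δ = (1/n)·ln(x₀/x_n) = (1/2)·ln(37.7/19.5) = (1/2)·ln(1.933) = 0.3296.
ζ = δ/√(4π² + δ²) = 0.3296/√(39.48 + 0.109) = 0.3296/6.292 = 0.05239.

0.0524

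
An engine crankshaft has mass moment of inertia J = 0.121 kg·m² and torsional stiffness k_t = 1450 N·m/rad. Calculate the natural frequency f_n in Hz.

17.4 Hz

ω_n = √(k_t/J) = √(1450/0.121) = √11980 = 109.5 rad/s.
f_n = ω_n/(2π) = 109.5/6.283 = 17.42 Hz.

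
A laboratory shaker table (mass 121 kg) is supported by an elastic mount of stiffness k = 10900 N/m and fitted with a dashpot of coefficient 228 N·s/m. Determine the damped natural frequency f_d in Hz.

ω_n = √(k/m) = √(10900/121) = 9.491 rad/s.
Critical damping c_c = 2√(k·m) = 2√(10900 × 121) = 2297 N·s/m, so ζ = c/c_c = 228/2297 = 0.09927.
ω_d = ω_n√(1 − ζ²) = 9.491 × √(1 − 0.00985) = 9.444 rad/s.
f_d = ω_d/(2π) = 1.503 Hz.

1.50 Hz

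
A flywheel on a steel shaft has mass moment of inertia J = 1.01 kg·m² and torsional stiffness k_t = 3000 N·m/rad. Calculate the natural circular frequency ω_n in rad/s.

54.5 rad/s

ω_n = √(k_t/J) = √(3000/1.01) = √2970 = 54.50 rad/s.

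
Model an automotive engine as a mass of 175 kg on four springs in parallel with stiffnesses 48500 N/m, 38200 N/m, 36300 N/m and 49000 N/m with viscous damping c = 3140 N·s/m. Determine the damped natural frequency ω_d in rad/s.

30.0 rad/s

Parallel springs add: k_eq = 48500 + 38200 + 36300 + 49000 = 172000 N/m.
ω_n = √(k_eq/m) = √(172000/175) = 31.35 rad/s.
Critical damping c_c = 2√(k_eq·m) = 2√(172000 × 175) = 10970 N·s/m, so ζ = c/c_c = 3140/10970 = 0.2862.
ω_d = ω_n√(1 − ζ²) = 31.35 × √(1 − 0.0819) = 30.04 rad/s.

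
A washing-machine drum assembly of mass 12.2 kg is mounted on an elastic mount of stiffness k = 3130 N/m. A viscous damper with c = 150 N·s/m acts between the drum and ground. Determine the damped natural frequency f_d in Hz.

2.35 Hz

ω_n = √(k/m) = √(3130/12.2) = 16.02 rad/s.
Critical damping c_c = 2√(k·m) = 2√(3130 × 12.2) = 390.8 N·s/m, so ζ = c/c_c = 150/390.8 = 0.3838.
ω_d = ω_n√(1 − ζ²) = 16.02 × √(1 − 0.147) = 14.79 rad/s.
f_d = ω_d/(2π) = 2.354 Hz.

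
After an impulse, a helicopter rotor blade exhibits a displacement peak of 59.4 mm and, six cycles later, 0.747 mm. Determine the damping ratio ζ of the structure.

0.115

Logarithmic decrement δ = (1/n)·ln(x₀/x_n) = (1/6)·ln(59.4/0.747) = (1/6)·ln(79.52) = 0.7293.
ζ = δ/√(4π² + δ²) = 0.7293/√(39.48 + 0.532) = 0.7293/6.325 = 0.1153.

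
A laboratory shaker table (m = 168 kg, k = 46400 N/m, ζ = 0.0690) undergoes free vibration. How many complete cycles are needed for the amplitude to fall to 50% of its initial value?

2 cycles

Logarithmic decrement δ = 2πζ/√(1 − ζ²) = 2π × 0.06900/√(1 − 0.00476) = 0.4346.
x_n/x₀ = e^(−nδ) ≤ 0.5; take ln: n ≥ ln(1/0.5)/δ = 0.6931/0.4346 = 1.595.
So 2 complete cycles are required.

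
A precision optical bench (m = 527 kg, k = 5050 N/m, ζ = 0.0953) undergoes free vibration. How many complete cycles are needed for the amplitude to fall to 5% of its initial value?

Logarithmic decrement δ = 2πζ/√(1 − ζ²) = 2π × 0.09530/√(1 − 0.00908) = 0.6015.
x_n/x₀ = e^(−nδ) ≤ 0.05; take ln: n ≥ ln(1/0.05)/δ = 2.996/0.6015 = 4.980.
So 5 complete cycles are required.

5 cycles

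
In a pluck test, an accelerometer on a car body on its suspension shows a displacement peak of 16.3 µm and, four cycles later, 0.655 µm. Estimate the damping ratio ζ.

Logarithmic decrement δ = (1/n)·ln(x₀/x_n) = (1/4)·ln(16.3/0.655) = (1/4)·ln(24.89) = 0.8036.
ζ = δ/√(4π² + δ²) = 0.8036/√(39.48 + 0.646) = 0.8036/6.334 = 0.1269.

0.127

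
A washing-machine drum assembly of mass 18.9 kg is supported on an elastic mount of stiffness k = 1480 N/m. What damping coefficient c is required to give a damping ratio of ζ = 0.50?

c_c = 2√(k·m) = 2√(1480 × 18.9) = 334.5 N·s/m.
c = ζ·c_c = 0.50 × 334.5 = 167.2 N·s/m.

167 N·s/m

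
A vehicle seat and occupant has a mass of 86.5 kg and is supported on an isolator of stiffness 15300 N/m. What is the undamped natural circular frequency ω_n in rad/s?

13.3 rad/s

ω_n = √(k/m) = √(15300/86.5) = √176.9 = 13.30 rad/s.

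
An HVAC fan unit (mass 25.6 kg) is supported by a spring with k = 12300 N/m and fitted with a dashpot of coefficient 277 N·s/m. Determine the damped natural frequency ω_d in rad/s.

21.2 rad/s

ω_n = √(k/m) = √(12300/25.6) = 21.92 rad/s.
Critical damping c_c = 2√(k·m) = 2√(12300 × 25.6) = 1122 N·s/m, so ζ = c/c_c = 277/1122 = 0.2468.
ω_d = ω_n√(1 − ζ²) = 21.92 × √(1 − 0.0609) = 21.24 rad/s.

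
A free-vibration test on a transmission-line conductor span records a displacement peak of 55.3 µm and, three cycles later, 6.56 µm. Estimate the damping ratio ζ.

Logarithmic decrement δ = (1/n)·ln(x₀/x_n) = (1/3)·ln(55.3/6.56) = (1/3)·ln(8.430) = 0.7106.
ζ = δ/√(4π² + δ²) = 0.7106/√(39.48 + 0.505) = 0.7106/6.323 = 0.1124.

0.112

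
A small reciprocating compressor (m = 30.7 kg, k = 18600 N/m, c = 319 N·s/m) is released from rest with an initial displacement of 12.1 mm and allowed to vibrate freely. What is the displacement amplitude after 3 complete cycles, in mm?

ζ = c/(2√(km)) = 319/(2√(18600 × 30.7)) = 319/1511 = 0.2111.
Logarithmic decrement δ = 2πζ/√(1 − ζ²) = 2π × 0.2111/√(1 − 0.0446) = 1.357.
After n cycles, x_n/x₀ = e^(−nδ), so x_3 = 12.1 × e^(−3 × 1.357) = 12.1 × 0.01707 = 0.2066 mm.

0.207 mm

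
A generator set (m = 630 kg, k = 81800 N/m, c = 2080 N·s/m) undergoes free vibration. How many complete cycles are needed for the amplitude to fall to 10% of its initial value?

3 cycles

ζ = c/(2√(km)) = 2080/(2√(81800 × 630)) = 2080/14360 = 0.1449.
Logarithmic decrement δ = 2πζ/√(1 − ζ²) = 2π × 0.1449/√(1 − 0.0210) = 0.9200.
x_n/x₀ = e^(−nδ) ≤ 0.1; take ln: n ≥ ln(1/0.1)/δ = 2.303/0.9200 = 2.503.
So 3 complete cycles are required.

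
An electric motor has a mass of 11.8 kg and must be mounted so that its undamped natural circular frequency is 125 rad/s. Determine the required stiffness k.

k = m·ω_n² = 11.8 × 125.0² = 11.8 × 15620 = 184400 N/m.

184000 N/m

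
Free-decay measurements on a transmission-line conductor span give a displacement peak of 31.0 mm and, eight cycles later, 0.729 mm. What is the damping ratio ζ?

Logarithmic decrement δ = (1/n)·ln(x₀/x_n) = (1/8)·ln(31.0/0.729) = (1/8)·ln(42.52) = 0.4688.
ζ = δ/√(4π² + δ²) = 0.4688/√(39.48 + 0.220) = 0.4688/6.301 = 0.07440.

0.0744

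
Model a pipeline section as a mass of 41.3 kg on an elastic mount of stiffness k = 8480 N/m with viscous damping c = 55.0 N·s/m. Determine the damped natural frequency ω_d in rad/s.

14.3 rad/s

ω_n = √(k/m) = √(8480/41.3) = 14.33 rad/s.
Critical damping c_c = 2√(k·m) = 2√(8480 × 41.3) = 1184 N·s/m, so ζ = c/c_c = 55.0/1184 = 0.04647.
ω_d = ω_n√(1 − ζ²) = 14.33 × √(1 − 0.00216) = 14.31 rad/s.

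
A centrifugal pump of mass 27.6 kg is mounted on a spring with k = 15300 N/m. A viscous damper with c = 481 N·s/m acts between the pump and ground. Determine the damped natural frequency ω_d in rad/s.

21.9 rad/s

ω_n = √(k/m) = √(15300/27.6) = 23.54 rad/s.
Critical damping c_c = 2√(k·m) = 2√(15300 × 27.6) = 1300 N·s/m, so ζ = c/c_c = 481/1300 = 0.3701.
ω_d = ω_n√(1 − ζ²) = 23.54 × √(1 − 0.137) = 21.87 rad/s.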